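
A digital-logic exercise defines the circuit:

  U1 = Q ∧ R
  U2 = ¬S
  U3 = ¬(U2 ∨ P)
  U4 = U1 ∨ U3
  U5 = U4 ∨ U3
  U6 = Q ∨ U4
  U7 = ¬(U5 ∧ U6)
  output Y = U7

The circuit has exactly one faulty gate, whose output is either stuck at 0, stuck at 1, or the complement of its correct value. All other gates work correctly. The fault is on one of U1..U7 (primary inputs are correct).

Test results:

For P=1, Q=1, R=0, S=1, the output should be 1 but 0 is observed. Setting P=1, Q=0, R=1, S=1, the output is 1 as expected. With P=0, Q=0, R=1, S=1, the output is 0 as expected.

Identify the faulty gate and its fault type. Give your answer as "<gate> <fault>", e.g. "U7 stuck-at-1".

U5 stuck-at-1

Fault-free values for test 1 (P=1, Q=1, R=0, S=1): U1=0, U2=0, U3=0, U4=0, U5=0, U6=1, U7=1, giving Y=1. Observed 0.
Test 1: faults giving observed 0 are {U1 stuck-at-1, U1 inverted output, U3 stuck-at-1, U3 inverted output, U4 stuck-at-1, U4 inverted output, U5 stuck-at-1, U5 inverted output, U7 stuck-at-0, U7 inverted output}.
Test 2 (P=1, Q=0, R=1, S=1): fault-free U1=0, U2=0, U3=0, U4=0, U5=0, U6=0, U7=1 → 1; observed 1. Eliminates U1 stuck-at-1, U1 inverted output, U3 stuck-at-1, U3 inverted output, U4 stuck-at-1, U4 inverted output, U7 stuck-at-0, U7 inverted output.
Test 3 (P=0, Q=0, R=1, S=1): fault-free U1=0, U2=0, U3=1, U4=1, U5=1, U6=1, U7=0 → 0; observed 0. Eliminates U5 inverted output.
Only U5 stuck-at-1 is consistent with every test.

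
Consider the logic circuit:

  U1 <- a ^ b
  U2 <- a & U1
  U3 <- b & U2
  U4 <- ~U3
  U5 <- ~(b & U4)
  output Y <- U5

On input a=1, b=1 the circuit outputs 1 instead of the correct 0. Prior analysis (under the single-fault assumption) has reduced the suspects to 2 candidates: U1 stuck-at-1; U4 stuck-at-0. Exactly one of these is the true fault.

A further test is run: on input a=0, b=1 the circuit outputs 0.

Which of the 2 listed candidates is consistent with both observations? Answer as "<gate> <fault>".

U1 stuck-at-1

Evaluate each candidate on input a=0, b=1:
  U1 stuck-at-1: U1=1 [stuck-at-1], U2=0, U3=0, U4=1, U5=0 → 0 — matches
  U4 stuck-at-0: U1=1, U2=0, U3=0, U4=0 [stuck-at-0], U5=1 → 1 — eliminated
Only U1 stuck-at-1 reproduces the observed 0.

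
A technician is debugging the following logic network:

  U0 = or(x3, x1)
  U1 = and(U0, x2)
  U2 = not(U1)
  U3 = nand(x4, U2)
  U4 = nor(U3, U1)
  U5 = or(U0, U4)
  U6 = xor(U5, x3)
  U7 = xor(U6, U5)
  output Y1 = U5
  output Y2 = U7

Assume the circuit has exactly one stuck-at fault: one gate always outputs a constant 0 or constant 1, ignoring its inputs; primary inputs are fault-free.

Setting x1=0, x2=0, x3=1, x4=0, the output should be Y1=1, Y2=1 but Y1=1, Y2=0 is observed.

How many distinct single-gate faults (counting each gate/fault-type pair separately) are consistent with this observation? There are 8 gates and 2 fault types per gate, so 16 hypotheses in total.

2

Fault-free: U0=1, U1=0, U2=1, U3=1, U4=0, U5=1, U6=0, U7=1 → Y1=1, Y2=1. Observed Y1=1, Y2=0.
  U0: none of the 2 fault types match ✗
  U1: none of the 2 fault types match ✗
  U2: none of the 2 fault types match ✗
  U3: none of the 2 fault types match ✗
  U4: none of the 2 fault types match ✗
  U5: none of the 2 fault types match ✗
  U6: stuck-at-1 ✓; others ✗
  U7: stuck-at-0 ✓; others ✗
Consistent faults: {U6 stuck-at-1, U7 stuck-at-0} — 2 in all.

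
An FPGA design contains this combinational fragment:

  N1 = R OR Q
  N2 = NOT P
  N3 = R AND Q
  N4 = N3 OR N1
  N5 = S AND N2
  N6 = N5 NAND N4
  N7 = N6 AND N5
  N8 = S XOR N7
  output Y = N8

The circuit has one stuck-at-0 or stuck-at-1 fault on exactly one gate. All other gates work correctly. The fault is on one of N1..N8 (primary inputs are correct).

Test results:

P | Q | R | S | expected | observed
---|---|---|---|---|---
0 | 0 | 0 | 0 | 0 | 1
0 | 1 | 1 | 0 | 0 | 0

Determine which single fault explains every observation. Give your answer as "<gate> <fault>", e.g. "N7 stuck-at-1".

N5 stuck-at-1

Fault-free values for test 1 (P=0, Q=0, R=0, S=0): N1=0, N2=1, N3=0, N4=0, N5=0, N6=1, N7=0, N8=0, giving Y=0. Observed 1.
Test 1: faults giving observed 1 are {N5 stuck-at-1, N7 stuck-at-1, N8 stuck-at-1}.
Test 2 (P=0, Q=1, R=1, S=0): fault-free N1=1, N2=1, N3=1, N4=1, N5=0, N6=1, N7=0, N8=0 → 0; observed 0. Eliminates N7 stuck-at-1, N8 stuck-at-1.
Only N5 stuck-at-1 is consistent with every test.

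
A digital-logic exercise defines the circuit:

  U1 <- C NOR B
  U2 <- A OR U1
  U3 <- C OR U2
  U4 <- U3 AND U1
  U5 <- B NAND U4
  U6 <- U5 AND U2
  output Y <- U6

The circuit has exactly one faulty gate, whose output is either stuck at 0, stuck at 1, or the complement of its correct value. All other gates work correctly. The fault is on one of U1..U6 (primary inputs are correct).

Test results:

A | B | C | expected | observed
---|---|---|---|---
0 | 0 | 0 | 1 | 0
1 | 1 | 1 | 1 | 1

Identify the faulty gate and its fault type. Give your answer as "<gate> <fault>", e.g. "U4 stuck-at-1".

Fault-free values for test 1 (A=0, B=0, C=0): U1=1, U2=1, U3=1, U4=1, U5=1, U6=1, giving Y=1. Observed 0.
Test 1: faults giving observed 0 are {U1 stuck-at-0, U1 inverted output, U2 stuck-at-0, U2 inverted output, U5 stuck-at-0, U5 inverted output, U6 stuck-at-0, U6 inverted output}.
Test 2 (A=1, B=1, C=1): fault-free U1=0, U2=1, U3=1, U4=0, U5=1, U6=1 → 1; observed 1. Eliminates U1 inverted output, U2 stuck-at-0, U2 inverted output, U5 stuck-at-0, U5 inverted output, U6 stuck-at-0, U6 inverted output.
Only U1 stuck-at-0 is consistent with every test.

U1 stuck-at-0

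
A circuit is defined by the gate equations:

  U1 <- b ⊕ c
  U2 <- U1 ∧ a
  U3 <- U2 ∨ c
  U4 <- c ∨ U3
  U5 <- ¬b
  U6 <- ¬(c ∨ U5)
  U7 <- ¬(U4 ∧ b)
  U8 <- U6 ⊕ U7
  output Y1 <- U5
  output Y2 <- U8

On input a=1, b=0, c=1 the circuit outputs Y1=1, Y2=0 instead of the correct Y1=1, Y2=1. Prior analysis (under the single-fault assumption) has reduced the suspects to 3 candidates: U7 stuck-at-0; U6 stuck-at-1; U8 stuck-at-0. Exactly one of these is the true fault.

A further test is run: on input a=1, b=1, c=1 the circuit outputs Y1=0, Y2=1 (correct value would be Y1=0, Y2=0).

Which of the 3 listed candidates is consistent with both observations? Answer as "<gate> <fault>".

Evaluate each candidate on input a=1, b=1, c=1:
  U7 stuck-at-0: U1=0, U2=0, U3=1, U4=1, U5=0, U6=0, U7=0 [stuck-at-0], U8=0 → Y1=0, Y2=0 — eliminated
  U6 stuck-at-1: U1=0, U2=0, U3=1, U4=1, U5=0, U6=1 [stuck-at-1], U7=0, U8=1 → Y1=0, Y2=1 — matches
  U8 stuck-at-0: U1=0, U2=0, U3=1, U4=1, U5=0, U6=0, U7=0, U8=0 [stuck-at-0] → Y1=0, Y2=0 — eliminated
Only U6 stuck-at-1 reproduces the observed Y1=0, Y2=1.

U6 stuck-at-1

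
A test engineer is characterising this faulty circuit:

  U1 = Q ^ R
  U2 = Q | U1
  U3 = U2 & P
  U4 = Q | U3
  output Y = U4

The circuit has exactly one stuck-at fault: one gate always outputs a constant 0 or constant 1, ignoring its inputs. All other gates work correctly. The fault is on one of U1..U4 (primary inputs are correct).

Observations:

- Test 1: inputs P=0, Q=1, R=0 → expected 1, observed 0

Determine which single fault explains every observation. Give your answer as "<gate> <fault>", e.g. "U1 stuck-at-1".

Fault-free values for test 1 (P=0, Q=1, R=0): U1=1, U2=1, U3=0, U4=1, giving Y=1. Observed 0.
Test 1: faults giving observed 0 are {U4 stuck-at-0}.
Only U4 stuck-at-0 is consistent with every test.

U4 stuck-at-0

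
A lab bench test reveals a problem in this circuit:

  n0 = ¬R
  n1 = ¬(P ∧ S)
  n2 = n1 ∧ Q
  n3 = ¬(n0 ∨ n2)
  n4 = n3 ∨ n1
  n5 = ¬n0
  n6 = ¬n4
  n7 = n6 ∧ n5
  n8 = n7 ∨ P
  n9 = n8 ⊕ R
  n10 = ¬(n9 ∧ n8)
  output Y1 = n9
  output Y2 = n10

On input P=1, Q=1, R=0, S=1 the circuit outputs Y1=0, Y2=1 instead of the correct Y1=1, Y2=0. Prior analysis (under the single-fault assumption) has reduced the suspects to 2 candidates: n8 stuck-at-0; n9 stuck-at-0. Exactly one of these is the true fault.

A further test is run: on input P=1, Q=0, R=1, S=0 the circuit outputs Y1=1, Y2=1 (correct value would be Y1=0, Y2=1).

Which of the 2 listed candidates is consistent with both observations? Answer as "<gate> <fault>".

Evaluate each candidate on input P=1, Q=0, R=1, S=0:
  n8 stuck-at-0: n0=0, n1=1, n2=0, n3=1, n4=1, n5=1, n6=0, n7=0, n8=0 [stuck-at-0], n9=1, n10=1 → Y1=1, Y2=1 — matches
  n9 stuck-at-0: n0=0, n1=1, n2=0, n3=1, n4=1, n5=1, n6=0, n7=0, n8=1, n9=0 [stuck-at-0], n10=1 → Y1=0, Y2=1 — eliminated
Only n8 stuck-at-0 reproduces the observed Y1=1, Y2=1.

n8 stuck-at-0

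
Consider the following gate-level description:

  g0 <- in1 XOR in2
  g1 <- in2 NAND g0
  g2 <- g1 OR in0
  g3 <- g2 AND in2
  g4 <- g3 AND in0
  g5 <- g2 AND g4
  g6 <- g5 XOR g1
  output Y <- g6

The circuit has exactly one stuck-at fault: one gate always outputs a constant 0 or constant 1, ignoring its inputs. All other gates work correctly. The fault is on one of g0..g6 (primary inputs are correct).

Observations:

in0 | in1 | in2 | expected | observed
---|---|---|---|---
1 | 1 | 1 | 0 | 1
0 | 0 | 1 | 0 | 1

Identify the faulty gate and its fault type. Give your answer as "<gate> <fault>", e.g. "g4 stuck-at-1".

Fault-free values for test 1 (in0=1, in1=1, in2=1): g0=0, g1=1, g2=1, g3=1, g4=1, g5=1, g6=0, giving Y=0. Observed 1.
Test 1: faults giving observed 1 are {g0 stuck-at-1, g1 stuck-at-0, g2 stuck-at-0, g3 stuck-at-0, g4 stuck-at-0, g5 stuck-at-0, g6 stuck-at-1}.
Test 2 (in0=0, in1=0, in2=1): fault-free g0=1, g1=0, g2=0, g3=0, g4=0, g5=0, g6=0 → 0; observed 1. Eliminates g0 stuck-at-1, g1 stuck-at-0, g2 stuck-at-0, g3 stuck-at-0, g4 stuck-at-0, g5 stuck-at-0.
Only g6 stuck-at-1 is consistent with every test.

g6 stuck-at-1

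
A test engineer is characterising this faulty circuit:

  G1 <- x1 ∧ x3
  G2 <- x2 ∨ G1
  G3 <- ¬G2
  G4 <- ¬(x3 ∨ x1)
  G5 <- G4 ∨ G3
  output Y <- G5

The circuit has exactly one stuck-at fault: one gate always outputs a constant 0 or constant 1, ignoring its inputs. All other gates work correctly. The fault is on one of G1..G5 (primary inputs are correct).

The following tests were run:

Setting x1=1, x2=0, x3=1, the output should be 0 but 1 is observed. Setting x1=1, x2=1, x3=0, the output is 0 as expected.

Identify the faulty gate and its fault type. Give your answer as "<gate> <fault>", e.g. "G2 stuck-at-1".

Fault-free values for test 1 (x1=1, x2=0, x3=1): G1=1, G2=1, G3=0, G4=0, G5=0, giving Y=0. Observed 1.
Test 1: faults giving observed 1 are {G1 stuck-at-0, G2 stuck-at-0, G3 stuck-at-1, G4 stuck-at-1, G5 stuck-at-1}.
Test 2 (x1=1, x2=1, x3=0): fault-free G1=0, G2=1, G3=0, G4=0, G5=0 → 0; observed 0. Eliminates G2 stuck-at-0, G3 stuck-at-1, G4 stuck-at-1, G5 stuck-at-1.
Only G1 stuck-at-0 is consistent with every test.

G1 stuck-at-0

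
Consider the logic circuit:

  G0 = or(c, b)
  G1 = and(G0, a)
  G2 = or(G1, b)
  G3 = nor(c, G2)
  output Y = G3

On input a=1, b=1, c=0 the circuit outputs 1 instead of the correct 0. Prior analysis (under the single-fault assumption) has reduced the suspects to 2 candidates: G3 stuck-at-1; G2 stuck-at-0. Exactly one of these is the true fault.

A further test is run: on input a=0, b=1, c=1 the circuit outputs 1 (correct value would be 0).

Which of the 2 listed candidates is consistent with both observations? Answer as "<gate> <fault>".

Evaluate each candidate on input a=0, b=1, c=1:
  G3 stuck-at-1: G0=1, G1=0, G2=1, G3=1 [stuck-at-1] → 1 — matches
  G2 stuck-at-0: G0=1, G1=0, G2=0 [stuck-at-0], G3=0 → 0 — eliminated
Only G3 stuck-at-1 reproduces the observed 1.

G3 stuck-at-1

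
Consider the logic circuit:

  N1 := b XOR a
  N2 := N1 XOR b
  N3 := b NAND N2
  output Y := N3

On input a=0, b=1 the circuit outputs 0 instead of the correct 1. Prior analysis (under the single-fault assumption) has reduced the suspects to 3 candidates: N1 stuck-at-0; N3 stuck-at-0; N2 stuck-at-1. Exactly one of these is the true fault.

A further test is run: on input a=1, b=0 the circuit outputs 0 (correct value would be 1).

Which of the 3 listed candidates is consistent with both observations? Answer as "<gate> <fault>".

N3 stuck-at-0

Evaluate each candidate on input a=1, b=0:
  N1 stuck-at-0: N1=0 [stuck-at-0], N2=0, N3=1 → 1 — eliminated
  N3 stuck-at-0: N1=1, N2=1, N3=0 [stuck-at-0] → 0 — matches
  N2 stuck-at-1: N1=1, N2=1 [stuck-at-1], N3=1 → 1 — eliminated
Only N3 stuck-at-0 reproduces the observed 0.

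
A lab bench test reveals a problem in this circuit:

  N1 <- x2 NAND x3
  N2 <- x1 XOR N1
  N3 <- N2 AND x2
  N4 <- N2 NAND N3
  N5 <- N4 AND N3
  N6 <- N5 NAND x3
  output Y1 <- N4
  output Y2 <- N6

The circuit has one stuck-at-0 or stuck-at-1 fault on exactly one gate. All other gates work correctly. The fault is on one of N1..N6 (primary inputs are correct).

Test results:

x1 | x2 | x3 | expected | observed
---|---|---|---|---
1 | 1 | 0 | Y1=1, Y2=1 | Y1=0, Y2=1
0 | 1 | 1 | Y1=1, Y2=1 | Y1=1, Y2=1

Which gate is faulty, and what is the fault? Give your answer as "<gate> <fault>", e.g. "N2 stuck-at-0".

Fault-free values for test 1 (x1=1, x2=1, x3=0): N1=1, N2=0, N3=0, N4=1, N5=0, N6=1, giving Y1=1, Y2=1. Observed Y1=0, Y2=1.
Test 1: faults giving observed Y1=0, Y2=1 are {N1 stuck-at-0, N2 stuck-at-1, N4 stuck-at-0}.
Test 2 (x1=0, x2=1, x3=1): fault-free N1=0, N2=0, N3=0, N4=1, N5=0, N6=1 → Y1=1, Y2=1; observed Y1=1, Y2=1. Eliminates N2 stuck-at-1, N4 stuck-at-0.
Only N1 stuck-at-0 is consistent with every test.

N1 stuck-at-0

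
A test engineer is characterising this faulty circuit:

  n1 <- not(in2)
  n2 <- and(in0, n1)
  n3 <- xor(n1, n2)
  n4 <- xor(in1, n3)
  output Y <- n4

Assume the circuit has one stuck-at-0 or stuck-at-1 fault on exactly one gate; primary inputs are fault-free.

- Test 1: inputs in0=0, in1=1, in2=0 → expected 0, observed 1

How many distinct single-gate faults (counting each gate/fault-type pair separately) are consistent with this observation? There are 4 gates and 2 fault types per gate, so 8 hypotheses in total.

Fault-free: n1=1, n2=0, n3=1, n4=0 → 0. Observed 1.
  n1 stuck-at-0: output 1 ✓
  n1 stuck-at-1: output 0 ✗
  n2 stuck-at-0: output 0 ✗
  n2 stuck-at-1: output 1 ✓
  n3 stuck-at-0: output 1 ✓
  n3 stuck-at-1: output 0 ✗
  n4 stuck-at-0: output 0 ✗
  n4 stuck-at-1: output 1 ✓
Consistent faults: {n1 stuck-at-0, n2 stuck-at-1, n3 stuck-at-0, n4 stuck-at-1} — 4 in all.

4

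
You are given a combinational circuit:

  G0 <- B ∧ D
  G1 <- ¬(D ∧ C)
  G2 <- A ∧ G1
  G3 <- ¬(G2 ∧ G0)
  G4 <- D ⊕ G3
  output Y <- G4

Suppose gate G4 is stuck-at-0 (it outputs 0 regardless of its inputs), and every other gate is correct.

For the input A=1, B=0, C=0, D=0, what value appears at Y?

0

Propagate with G4 forced: G0=0, G1=1, G2=1, G3=1, G4=0 [stuck-at-0].
So Y = 0. (Without the fault it would be 1.)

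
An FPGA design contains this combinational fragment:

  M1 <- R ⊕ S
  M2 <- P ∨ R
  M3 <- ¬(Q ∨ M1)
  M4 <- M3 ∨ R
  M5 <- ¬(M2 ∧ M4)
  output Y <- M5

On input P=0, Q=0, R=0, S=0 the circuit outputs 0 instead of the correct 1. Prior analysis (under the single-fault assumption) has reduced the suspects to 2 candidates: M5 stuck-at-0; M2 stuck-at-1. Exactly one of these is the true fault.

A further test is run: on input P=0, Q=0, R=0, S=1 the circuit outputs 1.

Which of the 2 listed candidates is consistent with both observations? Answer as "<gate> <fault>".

Evaluate each candidate on input P=0, Q=0, R=0, S=1:
  M5 stuck-at-0: M1=1, M2=0, M3=0, M4=0, M5=0 [stuck-at-0] → 0 — eliminated
  M2 stuck-at-1: M1=1, M2=1 [stuck-at-1], M3=0, M4=0, M5=1 → 1 — matches
Only M2 stuck-at-1 reproduces the observed 1.

M2 stuck-at-1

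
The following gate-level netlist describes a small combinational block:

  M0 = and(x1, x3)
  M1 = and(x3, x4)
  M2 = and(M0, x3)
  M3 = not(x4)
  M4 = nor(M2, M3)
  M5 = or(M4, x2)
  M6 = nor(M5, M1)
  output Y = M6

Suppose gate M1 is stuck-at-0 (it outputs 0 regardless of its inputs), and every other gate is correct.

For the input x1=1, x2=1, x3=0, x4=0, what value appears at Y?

Propagate with M1 forced: M0=0, M1=0 [stuck-at-0], M2=0, M3=1, M4=0, M5=1, M6=0.
So Y = 0. (Same as the fault-free value — the fault is masked on this input.)

0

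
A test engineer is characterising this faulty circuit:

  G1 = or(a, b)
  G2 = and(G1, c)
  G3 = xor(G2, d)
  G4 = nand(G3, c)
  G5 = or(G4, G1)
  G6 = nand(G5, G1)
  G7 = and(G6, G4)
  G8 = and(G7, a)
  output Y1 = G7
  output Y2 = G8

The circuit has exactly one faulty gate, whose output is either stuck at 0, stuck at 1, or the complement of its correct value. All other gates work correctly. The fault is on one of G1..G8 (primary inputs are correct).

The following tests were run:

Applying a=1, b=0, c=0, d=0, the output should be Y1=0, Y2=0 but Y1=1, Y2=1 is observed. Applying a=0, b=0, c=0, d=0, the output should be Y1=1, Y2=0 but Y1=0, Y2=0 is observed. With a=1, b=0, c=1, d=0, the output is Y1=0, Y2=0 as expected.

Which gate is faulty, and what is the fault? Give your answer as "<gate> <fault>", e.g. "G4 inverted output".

Fault-free values for test 1 (a=1, b=0, c=0, d=0): G1=1, G2=0, G3=0, G4=1, G5=1, G6=0, G7=0, G8=0, giving Y1=0, Y2=0. Observed Y1=1, Y2=1.
Test 1: faults giving observed Y1=1, Y2=1 are {G1 stuck-at-0, G1 inverted output, G5 stuck-at-0, G5 inverted output, G6 stuck-at-1, G6 inverted output, G7 stuck-at-1, G7 inverted output}.
Test 2 (a=0, b=0, c=0, d=0): fault-free G1=0, G2=0, G3=0, G4=1, G5=1, G6=1, G7=1, G8=0 → Y1=1, Y2=0; observed Y1=0, Y2=0. Eliminates G1 stuck-at-0, G5 stuck-at-0, G5 inverted output, G6 stuck-at-1, G7 stuck-at-1.
Test 3 (a=1, b=0, c=1, d=0): fault-free G1=1, G2=1, G3=1, G4=0, G5=1, G6=0, G7=0, G8=0 → Y1=0, Y2=0; observed Y1=0, Y2=0. Eliminates G1 inverted output, G7 inverted output.
Only G6 inverted output is consistent with every test.

G6 inverted output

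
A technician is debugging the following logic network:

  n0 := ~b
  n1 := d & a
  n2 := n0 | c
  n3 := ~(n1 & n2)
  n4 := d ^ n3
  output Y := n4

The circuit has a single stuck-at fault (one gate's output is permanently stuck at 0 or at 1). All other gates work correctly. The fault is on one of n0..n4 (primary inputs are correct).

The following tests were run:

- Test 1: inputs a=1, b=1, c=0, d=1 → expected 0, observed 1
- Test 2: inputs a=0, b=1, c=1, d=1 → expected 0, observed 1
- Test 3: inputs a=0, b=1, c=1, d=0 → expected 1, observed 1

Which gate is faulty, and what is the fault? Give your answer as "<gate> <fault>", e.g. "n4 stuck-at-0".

n4 stuck-at-1

Fault-free values for test 1 (a=1, b=1, c=0, d=1): n0=0, n1=1, n2=0, n3=1, n4=0, giving Y=0. Observed 1.
Test 1: faults giving observed 1 are {n0 stuck-at-1, n2 stuck-at-1, n3 stuck-at-0, n4 stuck-at-1}.
Test 2 (a=0, b=1, c=1, d=1): fault-free n0=0, n1=0, n2=1, n3=1, n4=0 → 0; observed 1. Eliminates n0 stuck-at-1, n2 stuck-at-1.
Test 3 (a=0, b=1, c=1, d=0): fault-free n0=0, n1=0, n2=1, n3=1, n4=1 → 1; observed 1. Eliminates n3 stuck-at-0.
Only n4 stuck-at-1 is consistent with every test.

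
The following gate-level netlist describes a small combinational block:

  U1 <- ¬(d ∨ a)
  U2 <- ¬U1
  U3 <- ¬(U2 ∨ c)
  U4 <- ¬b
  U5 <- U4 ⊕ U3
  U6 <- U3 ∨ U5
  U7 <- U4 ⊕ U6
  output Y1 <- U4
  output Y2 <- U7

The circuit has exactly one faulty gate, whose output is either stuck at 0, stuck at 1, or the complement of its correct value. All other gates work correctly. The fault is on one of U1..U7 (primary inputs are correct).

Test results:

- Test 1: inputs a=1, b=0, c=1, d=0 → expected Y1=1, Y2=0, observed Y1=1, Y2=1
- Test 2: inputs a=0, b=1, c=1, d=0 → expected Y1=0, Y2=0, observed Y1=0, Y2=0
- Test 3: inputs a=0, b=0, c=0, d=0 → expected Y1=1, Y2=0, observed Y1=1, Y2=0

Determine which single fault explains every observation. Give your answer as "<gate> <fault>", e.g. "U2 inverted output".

Fault-free values for test 1 (a=1, b=0, c=1, d=0): U1=0, U2=1, U3=0, U4=1, U5=1, U6=1, U7=0, giving Y1=1, Y2=0. Observed Y1=1, Y2=1.
Test 1: faults giving observed Y1=1, Y2=1 are {U5 stuck-at-0, U5 inverted output, U6 stuck-at-0, U6 inverted output, U7 stuck-at-1, U7 inverted output}.
Test 2 (a=0, b=1, c=1, d=0): fault-free U1=1, U2=0, U3=0, U4=0, U5=0, U6=0, U7=0 → Y1=0, Y2=0; observed Y1=0, Y2=0. Eliminates U5 inverted output, U6 inverted output, U7 stuck-at-1, U7 inverted output.
Test 3 (a=0, b=0, c=0, d=0): fault-free U1=1, U2=0, U3=1, U4=1, U5=0, U6=1, U7=0 → Y1=1, Y2=0; observed Y1=1, Y2=0. Eliminates U6 stuck-at-0.
Only U5 stuck-at-0 is consistent with every test.

U5 stuck-at-0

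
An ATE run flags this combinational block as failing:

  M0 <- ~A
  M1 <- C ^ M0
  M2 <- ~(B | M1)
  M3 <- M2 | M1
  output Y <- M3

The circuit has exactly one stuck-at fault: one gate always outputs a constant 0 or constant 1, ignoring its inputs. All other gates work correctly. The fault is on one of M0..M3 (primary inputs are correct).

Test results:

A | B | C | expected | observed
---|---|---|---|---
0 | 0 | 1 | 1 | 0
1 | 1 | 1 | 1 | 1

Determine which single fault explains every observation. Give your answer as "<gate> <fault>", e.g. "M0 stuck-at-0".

M2 stuck-at-0

Fault-free values for test 1 (A=0, B=0, C=1): M0=1, M1=0, M2=1, M3=1, giving Y=1. Observed 0.
Test 1: faults giving observed 0 are {M2 stuck-at-0, M3 stuck-at-0}.
Test 2 (A=1, B=1, C=1): fault-free M0=0, M1=1, M2=0, M3=1 → 1; observed 1. Eliminates M3 stuck-at-0.
Only M2 stuck-at-0 is consistent with every test.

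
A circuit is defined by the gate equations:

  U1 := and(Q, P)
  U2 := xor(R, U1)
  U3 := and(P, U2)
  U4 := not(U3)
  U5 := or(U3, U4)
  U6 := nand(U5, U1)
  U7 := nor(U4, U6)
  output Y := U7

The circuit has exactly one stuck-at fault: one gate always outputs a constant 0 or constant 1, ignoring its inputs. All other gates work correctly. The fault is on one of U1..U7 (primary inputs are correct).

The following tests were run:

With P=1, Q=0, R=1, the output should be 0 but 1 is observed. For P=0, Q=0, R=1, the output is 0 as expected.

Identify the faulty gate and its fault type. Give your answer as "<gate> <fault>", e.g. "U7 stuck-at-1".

Fault-free values for test 1 (P=1, Q=0, R=1): U1=0, U2=1, U3=1, U4=0, U5=1, U6=1, U7=0, giving Y=0. Observed 1.
Test 1: faults giving observed 1 are {U6 stuck-at-0, U7 stuck-at-1}.
Test 2 (P=0, Q=0, R=1): fault-free U1=0, U2=1, U3=0, U4=1, U5=1, U6=1, U7=0 → 0; observed 0. Eliminates U7 stuck-at-1.
Only U6 stuck-at-0 is consistent with every test.

U6 stuck-at-0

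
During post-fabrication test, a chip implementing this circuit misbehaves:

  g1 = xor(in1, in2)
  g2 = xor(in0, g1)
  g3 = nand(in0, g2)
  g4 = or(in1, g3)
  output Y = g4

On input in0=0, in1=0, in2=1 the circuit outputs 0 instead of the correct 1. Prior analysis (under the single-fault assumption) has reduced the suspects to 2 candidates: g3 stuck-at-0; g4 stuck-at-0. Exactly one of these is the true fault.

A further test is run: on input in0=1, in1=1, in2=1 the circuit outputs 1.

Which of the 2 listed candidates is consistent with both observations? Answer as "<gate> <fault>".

g3 stuck-at-0

Evaluate each candidate on input in0=1, in1=1, in2=1:
  g3 stuck-at-0: g1=0, g2=1, g3=0 [stuck-at-0], g4=1 → 1 — matches
  g4 stuck-at-0: g1=0, g2=1, g3=0, g4=0 [stuck-at-0] → 0 — eliminated
Only g3 stuck-at-0 reproduces the observed 1.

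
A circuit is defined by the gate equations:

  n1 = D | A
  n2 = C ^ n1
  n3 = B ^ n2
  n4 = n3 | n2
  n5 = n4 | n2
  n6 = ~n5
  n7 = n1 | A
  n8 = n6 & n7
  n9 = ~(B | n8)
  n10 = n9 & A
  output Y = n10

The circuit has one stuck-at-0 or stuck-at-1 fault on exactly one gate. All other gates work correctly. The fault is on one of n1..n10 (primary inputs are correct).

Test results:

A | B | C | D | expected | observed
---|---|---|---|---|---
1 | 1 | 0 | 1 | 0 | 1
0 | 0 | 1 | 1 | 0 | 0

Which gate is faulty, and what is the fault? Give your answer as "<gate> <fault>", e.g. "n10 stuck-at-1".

Fault-free values for test 1 (A=1, B=1, C=0, D=1): n1=1, n2=1, n3=0, n4=1, n5=1, n6=0, n7=1, n8=0, n9=0, n10=0, giving Y=0. Observed 1.
Test 1: faults giving observed 1 are {n9 stuck-at-1, n10 stuck-at-1}.
Test 2 (A=0, B=0, C=1, D=1): fault-free n1=1, n2=0, n3=0, n4=0, n5=0, n6=1, n7=1, n8=1, n9=0, n10=0 → 0; observed 0. Eliminates n10 stuck-at-1.
Only n9 stuck-at-1 is consistent with every test.

n9 stuck-at-1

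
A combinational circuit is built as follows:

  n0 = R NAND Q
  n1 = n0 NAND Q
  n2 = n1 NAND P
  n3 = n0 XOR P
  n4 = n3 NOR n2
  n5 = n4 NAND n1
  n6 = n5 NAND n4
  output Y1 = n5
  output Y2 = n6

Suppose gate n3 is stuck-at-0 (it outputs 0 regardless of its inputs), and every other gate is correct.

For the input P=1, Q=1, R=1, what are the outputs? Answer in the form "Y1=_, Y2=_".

Y1=0, Y2=1

Propagate with n3 forced: n0=0, n1=1, n2=0, n3=0 [stuck-at-0], n4=1, n5=0, n6=1.
So the outputs are Y1=0, Y2=1. (Without the fault they would be Y1=1, Y2=1.)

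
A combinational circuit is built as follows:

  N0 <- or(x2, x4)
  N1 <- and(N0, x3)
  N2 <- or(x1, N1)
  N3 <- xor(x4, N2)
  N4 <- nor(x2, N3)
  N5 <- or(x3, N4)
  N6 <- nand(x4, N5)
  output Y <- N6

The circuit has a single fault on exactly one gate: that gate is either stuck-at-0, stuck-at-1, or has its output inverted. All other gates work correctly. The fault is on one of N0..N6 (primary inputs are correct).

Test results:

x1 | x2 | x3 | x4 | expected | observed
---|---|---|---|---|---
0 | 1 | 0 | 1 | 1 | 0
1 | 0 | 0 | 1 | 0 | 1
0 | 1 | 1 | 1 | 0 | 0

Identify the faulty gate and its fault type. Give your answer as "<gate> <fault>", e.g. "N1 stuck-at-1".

N4 inverted output

Fault-free values for test 1 (x1=0, x2=1, x3=0, x4=1): N0=1, N1=0, N2=0, N3=1, N4=0, N5=0, N6=1, giving Y=1. Observed 0.
Test 1: faults giving observed 0 are {N4 stuck-at-1, N4 inverted output, N5 stuck-at-1, N5 inverted output, N6 stuck-at-0, N6 inverted output}.
Test 2 (x1=1, x2=0, x3=0, x4=1): fault-free N0=1, N1=0, N2=1, N3=0, N4=1, N5=1, N6=0 → 0; observed 1. Eliminates N4 stuck-at-1, N5 stuck-at-1, N6 stuck-at-0.
Test 3 (x1=0, x2=1, x3=1, x4=1): fault-free N0=1, N1=1, N2=1, N3=0, N4=0, N5=1, N6=0 → 0; observed 0. Eliminates N5 inverted output, N6 inverted output.
Only N4 inverted output is consistent with every test.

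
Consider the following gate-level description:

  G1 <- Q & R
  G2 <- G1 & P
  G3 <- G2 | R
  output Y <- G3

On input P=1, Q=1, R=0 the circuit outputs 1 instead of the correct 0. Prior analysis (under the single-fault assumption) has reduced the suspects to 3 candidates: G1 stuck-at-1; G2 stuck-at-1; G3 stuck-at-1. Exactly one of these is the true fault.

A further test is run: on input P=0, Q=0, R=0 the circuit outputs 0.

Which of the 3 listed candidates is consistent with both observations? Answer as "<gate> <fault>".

G1 stuck-at-1

Evaluate each candidate on input P=0, Q=0, R=0:
  G1 stuck-at-1: G1=1 [stuck-at-1], G2=0, G3=0 → 0 — matches
  G2 stuck-at-1: G1=0, G2=1 [stuck-at-1], G3=1 → 1 — eliminated
  G3 stuck-at-1: G1=0, G2=0, G3=1 [stuck-at-1] → 1 — eliminated
Only G1 stuck-at-1 reproduces the observed 0.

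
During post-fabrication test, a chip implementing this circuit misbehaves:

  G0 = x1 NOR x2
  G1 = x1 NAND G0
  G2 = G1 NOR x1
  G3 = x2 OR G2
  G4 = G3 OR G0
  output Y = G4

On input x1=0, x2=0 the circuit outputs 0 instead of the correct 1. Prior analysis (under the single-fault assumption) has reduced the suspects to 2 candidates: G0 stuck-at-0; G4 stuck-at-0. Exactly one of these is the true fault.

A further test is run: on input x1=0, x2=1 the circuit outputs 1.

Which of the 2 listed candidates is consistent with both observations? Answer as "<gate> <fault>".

G0 stuck-at-0

Evaluate each candidate on input x1=0, x2=1:
  G0 stuck-at-0: G0=0 [stuck-at-0], G1=1, G2=0, G3=1, G4=1 → 1 — matches
  G4 stuck-at-0: G0=0, G1=1, G2=0, G3=1, G4=0 [stuck-at-0] → 0 — eliminated
Only G0 stuck-at-0 reproduces the observed 1.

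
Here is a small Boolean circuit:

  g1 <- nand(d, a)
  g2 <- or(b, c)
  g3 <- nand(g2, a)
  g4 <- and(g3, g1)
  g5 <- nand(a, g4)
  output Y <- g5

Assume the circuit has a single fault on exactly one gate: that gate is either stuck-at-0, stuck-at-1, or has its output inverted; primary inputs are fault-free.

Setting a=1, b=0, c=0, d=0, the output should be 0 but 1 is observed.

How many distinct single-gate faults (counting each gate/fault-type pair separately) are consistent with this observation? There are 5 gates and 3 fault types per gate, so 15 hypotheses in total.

Fault-free: g1=1, g2=0, g3=1, g4=1, g5=0 → 0. Observed 1.
  g1: stuck-at-0, inverted output ✓; others ✗
  g2: stuck-at-1, inverted output ✓; others ✗
  g3: stuck-at-0, inverted output ✓; others ✗
  g4: stuck-at-0, inverted output ✓; others ✗
  g5: stuck-at-1, inverted output ✓; others ✗
Consistent faults: {g1 stuck-at-0, g1 inverted output, g2 stuck-at-1, g2 inverted output, g3 stuck-at-0, g3 inverted output, g4 stuck-at-0, g4 inverted output, g5 stuck-at-1, g5 inverted output} — 10 in all.

10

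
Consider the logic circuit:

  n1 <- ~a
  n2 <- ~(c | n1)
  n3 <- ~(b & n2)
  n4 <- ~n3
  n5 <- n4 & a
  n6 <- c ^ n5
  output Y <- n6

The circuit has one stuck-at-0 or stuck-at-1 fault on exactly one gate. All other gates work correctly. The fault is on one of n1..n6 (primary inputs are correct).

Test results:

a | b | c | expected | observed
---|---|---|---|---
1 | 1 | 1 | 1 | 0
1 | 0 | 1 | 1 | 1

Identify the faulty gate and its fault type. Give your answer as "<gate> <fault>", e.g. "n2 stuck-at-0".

Fault-free values for test 1 (a=1, b=1, c=1): n1=0, n2=0, n3=1, n4=0, n5=0, n6=1, giving Y=1. Observed 0.
Test 1: faults giving observed 0 are {n2 stuck-at-1, n3 stuck-at-0, n4 stuck-at-1, n5 stuck-at-1, n6 stuck-at-0}.
Test 2 (a=1, b=0, c=1): fault-free n1=0, n2=0, n3=1, n4=0, n5=0, n6=1 → 1; observed 1. Eliminates n3 stuck-at-0, n4 stuck-at-1, n5 stuck-at-1, n6 stuck-at-0.
Only n2 stuck-at-1 is consistent with every test.

n2 stuck-at-1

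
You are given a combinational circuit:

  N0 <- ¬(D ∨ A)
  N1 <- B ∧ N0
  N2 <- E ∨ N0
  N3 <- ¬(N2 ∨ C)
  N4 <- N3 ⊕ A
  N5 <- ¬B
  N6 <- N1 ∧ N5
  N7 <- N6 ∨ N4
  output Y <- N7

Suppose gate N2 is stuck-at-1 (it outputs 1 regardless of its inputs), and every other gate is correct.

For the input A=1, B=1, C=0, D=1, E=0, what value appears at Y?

1

Propagate with N2 forced: N0=0, N1=0, N2=1 [stuck-at-1], N3=0, N4=1, N5=0, N6=0, N7=1.
So Y = 1. (Without the fault it would be 0.)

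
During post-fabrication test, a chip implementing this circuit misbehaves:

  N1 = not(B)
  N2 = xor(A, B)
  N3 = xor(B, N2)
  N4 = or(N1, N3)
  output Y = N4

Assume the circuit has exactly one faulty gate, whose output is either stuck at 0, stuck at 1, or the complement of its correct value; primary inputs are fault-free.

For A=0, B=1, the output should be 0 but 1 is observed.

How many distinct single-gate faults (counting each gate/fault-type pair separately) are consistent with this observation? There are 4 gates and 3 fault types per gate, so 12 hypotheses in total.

Fault-free: N1=0, N2=1, N3=0, N4=0 → 0. Observed 1.
  N1 stuck-at-0: output 0 ✗
  N1 stuck-at-1: output 1 ✓
  N1 inverted output: output 1 ✓
  N2 stuck-at-0: output 1 ✓
  N2 stuck-at-1: output 0 ✗
  N2 inverted output: output 1 ✓
  N3 stuck-at-0: output 0 ✗
  N3 stuck-at-1: output 1 ✓
  N3 inverted output: output 1 ✓
  N4 stuck-at-0: output 0 ✗
  N4 stuck-at-1: output 1 ✓
  N4 inverted output: output 1 ✓
Consistent faults: {N1 stuck-at-1, N1 inverted output, N2 stuck-at-0, N2 inverted output, N3 stuck-at-1, N3 inverted output, N4 stuck-at-1, N4 inverted output} — 8 in all.

8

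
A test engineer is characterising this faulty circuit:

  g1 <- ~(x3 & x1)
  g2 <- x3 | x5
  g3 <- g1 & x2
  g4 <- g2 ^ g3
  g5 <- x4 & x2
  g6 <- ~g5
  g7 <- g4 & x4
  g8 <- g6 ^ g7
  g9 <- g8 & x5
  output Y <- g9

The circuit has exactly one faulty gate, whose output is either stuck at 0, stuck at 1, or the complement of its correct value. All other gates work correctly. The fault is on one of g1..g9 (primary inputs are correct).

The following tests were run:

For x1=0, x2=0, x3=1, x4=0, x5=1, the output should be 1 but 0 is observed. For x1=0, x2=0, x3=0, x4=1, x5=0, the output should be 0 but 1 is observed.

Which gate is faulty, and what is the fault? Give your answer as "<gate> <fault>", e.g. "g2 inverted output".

g9 inverted output

Fault-free values for test 1 (x1=0, x2=0, x3=1, x4=0, x5=1): g1=1, g2=1, g3=0, g4=1, g5=0, g6=1, g7=0, g8=1, g9=1, giving Y=1. Observed 0.
Test 1: faults giving observed 0 are {g5 stuck-at-1, g5 inverted output, g6 stuck-at-0, g6 inverted output, g7 stuck-at-1, g7 inverted output, g8 stuck-at-0, g8 inverted output, g9 stuck-at-0, g9 inverted output}.
Test 2 (x1=0, x2=0, x3=0, x4=1, x5=0): fault-free g1=1, g2=0, g3=0, g4=0, g5=0, g6=1, g7=0, g8=1, g9=0 → 0; observed 1. Eliminates g5 stuck-at-1, g5 inverted output, g6 stuck-at-0, g6 inverted output, g7 stuck-at-1, g7 inverted output, g8 stuck-at-0, g8 inverted output, g9 stuck-at-0.
Only g9 inverted output is consistent with every test.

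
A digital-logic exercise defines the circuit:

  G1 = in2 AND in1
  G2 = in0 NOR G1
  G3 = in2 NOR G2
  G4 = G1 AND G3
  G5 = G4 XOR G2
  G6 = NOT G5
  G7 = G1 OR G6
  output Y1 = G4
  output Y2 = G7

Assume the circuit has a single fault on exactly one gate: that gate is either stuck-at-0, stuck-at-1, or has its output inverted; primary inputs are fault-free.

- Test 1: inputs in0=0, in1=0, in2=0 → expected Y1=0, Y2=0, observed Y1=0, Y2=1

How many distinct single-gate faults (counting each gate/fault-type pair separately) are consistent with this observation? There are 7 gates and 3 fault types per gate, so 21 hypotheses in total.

Fault-free: G1=0, G2=1, G3=0, G4=0, G5=1, G6=0, G7=0 → Y1=0, Y2=0. Observed Y1=0, Y2=1.
  G1: none of the 3 fault types match ✗
  G2: stuck-at-0, inverted output ✓; others ✗
  G3: none of the 3 fault types match ✗
  G4: none of the 3 fault types match ✗
  G5: stuck-at-0, inverted output ✓; others ✗
  G6: stuck-at-1, inverted output ✓; others ✗
  G7: stuck-at-1, inverted output ✓; others ✗
Consistent faults: {G2 stuck-at-0, G2 inverted output, G5 stuck-at-0, G5 inverted output, G6 stuck-at-1, G6 inverted output, G7 stuck-at-1, G7 inverted output} — 8 in all.

8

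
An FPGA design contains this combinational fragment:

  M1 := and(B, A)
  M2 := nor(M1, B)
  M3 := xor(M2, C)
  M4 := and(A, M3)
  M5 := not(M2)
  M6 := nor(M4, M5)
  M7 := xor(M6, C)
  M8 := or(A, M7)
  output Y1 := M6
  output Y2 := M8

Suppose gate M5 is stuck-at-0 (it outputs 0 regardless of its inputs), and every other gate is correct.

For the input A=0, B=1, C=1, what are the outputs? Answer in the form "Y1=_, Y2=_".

Propagate with M5 forced: M1=0, M2=0, M3=1, M4=0, M5=0 [stuck-at-0], M6=1, M7=0, M8=0.
So the outputs are Y1=1, Y2=0. (Without the fault they would be Y1=0, Y2=1.)

Y1=1, Y2=0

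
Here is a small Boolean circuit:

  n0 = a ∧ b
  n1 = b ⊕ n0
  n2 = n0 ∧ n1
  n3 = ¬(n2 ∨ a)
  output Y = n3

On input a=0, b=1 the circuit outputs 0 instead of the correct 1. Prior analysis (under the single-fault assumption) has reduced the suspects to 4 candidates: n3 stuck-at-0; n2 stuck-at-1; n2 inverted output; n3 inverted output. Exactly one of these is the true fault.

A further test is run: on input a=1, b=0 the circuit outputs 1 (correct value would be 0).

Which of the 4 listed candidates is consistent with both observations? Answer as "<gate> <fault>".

Evaluate each candidate on input a=1, b=0:
  n3 stuck-at-0: n0=0, n1=0, n2=0, n3=0 [stuck-at-0] → 0 — eliminated
  n2 stuck-at-1: n0=0, n1=0, n2=1 [stuck-at-1], n3=0 → 0 — eliminated
  n2 inverted output: n0=0, n1=0, n2=1 [inverted output], n3=0 → 0 — eliminated
  n3 inverted output: n0=0, n1=0, n2=0, n3=1 [inverted output] → 1 — matches
Only n3 inverted output reproduces the observed 1.

n3 inverted output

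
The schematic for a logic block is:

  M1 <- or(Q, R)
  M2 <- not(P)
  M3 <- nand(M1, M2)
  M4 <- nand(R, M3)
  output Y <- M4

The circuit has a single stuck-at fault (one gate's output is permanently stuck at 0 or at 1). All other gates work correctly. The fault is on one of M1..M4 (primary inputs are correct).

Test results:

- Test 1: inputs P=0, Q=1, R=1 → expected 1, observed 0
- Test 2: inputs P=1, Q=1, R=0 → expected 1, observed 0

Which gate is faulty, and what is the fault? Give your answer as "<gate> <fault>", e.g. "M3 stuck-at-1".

Fault-free values for test 1 (P=0, Q=1, R=1): M1=1, M2=1, M3=0, M4=1, giving Y=1. Observed 0.
Test 1: faults giving observed 0 are {M1 stuck-at-0, M2 stuck-at-0, M3 stuck-at-1, M4 stuck-at-0}.
Test 2 (P=1, Q=1, R=0): fault-free M1=1, M2=0, M3=1, M4=1 → 1; observed 0. Eliminates M1 stuck-at-0, M2 stuck-at-0, M3 stuck-at-1.
Only M4 stuck-at-0 is consistent with every test.

M4 stuck-at-0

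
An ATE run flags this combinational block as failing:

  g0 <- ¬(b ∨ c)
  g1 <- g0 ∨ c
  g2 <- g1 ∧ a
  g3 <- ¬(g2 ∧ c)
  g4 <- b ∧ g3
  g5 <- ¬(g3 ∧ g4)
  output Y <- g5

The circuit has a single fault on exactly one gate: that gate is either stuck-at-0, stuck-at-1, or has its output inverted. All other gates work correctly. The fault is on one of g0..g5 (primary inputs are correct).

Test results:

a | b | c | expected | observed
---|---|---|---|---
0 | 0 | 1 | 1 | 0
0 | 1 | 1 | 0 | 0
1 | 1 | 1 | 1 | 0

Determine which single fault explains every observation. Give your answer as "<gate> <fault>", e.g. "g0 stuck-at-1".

g5 stuck-at-0

Fault-free values for test 1 (a=0, b=0, c=1): g0=0, g1=1, g2=0, g3=1, g4=0, g5=1, giving Y=1. Observed 0.
Test 1: faults giving observed 0 are {g4 stuck-at-1, g4 inverted output, g5 stuck-at-0, g5 inverted output}.
Test 2 (a=0, b=1, c=1): fault-free g0=0, g1=1, g2=0, g3=1, g4=1, g5=0 → 0; observed 0. Eliminates g4 inverted output, g5 inverted output.
Test 3 (a=1, b=1, c=1): fault-free g0=0, g1=1, g2=1, g3=0, g4=0, g5=1 → 1; observed 0. Eliminates g4 stuck-at-1.
Only g5 stuck-at-0 is consistent with every test.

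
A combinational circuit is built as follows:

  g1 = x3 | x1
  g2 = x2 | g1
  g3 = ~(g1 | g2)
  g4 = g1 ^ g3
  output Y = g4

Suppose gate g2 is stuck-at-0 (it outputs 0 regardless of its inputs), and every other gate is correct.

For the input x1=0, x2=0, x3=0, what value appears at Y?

1

Propagate with g2 forced: g1=0, g2=0 [stuck-at-0], g3=1, g4=1.
So Y = 1. (Same as the fault-free value — the fault is masked on this input.)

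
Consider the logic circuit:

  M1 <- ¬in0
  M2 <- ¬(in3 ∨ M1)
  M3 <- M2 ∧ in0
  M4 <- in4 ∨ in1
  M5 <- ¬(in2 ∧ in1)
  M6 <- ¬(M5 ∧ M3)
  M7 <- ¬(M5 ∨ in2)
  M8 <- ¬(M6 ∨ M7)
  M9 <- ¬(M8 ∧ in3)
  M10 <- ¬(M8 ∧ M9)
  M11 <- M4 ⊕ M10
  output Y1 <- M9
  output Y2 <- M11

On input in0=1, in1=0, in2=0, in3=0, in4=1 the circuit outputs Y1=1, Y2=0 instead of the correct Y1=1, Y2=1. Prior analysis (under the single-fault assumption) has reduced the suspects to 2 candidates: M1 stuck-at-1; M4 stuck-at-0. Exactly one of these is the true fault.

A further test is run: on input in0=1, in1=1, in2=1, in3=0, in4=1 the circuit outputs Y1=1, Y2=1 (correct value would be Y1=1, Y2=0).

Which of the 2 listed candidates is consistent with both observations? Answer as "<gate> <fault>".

M4 stuck-at-0

Evaluate each candidate on input in0=1, in1=1, in2=1, in3=0, in4=1:
  M1 stuck-at-1: M1=1 [stuck-at-1], M2=0, M3=0, M4=1, M5=0, M6=1, M7=0, M8=0, M9=1, M10=1, M11=0 → Y1=1, Y2=0 — eliminated
  M4 stuck-at-0: M1=0, M2=1, M3=1, M4=0 [stuck-at-0], M5=0, M6=1, M7=0, M8=0, M9=1, M10=1, M11=1 → Y1=1, Y2=1 — matches
Only M4 stuck-at-0 reproduces the observed Y1=1, Y2=1.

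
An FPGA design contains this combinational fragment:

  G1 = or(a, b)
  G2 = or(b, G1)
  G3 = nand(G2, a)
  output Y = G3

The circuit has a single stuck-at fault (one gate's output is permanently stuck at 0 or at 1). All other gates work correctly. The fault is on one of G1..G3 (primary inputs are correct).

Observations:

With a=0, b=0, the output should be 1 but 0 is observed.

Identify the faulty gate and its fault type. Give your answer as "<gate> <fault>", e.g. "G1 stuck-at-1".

G3 stuck-at-0

Fault-free values for test 1 (a=0, b=0): G1=0, G2=0, G3=1, giving Y=1. Observed 0.
Test 1: faults giving observed 0 are {G3 stuck-at-0}.
Only G3 stuck-at-0 is consistent with every test.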